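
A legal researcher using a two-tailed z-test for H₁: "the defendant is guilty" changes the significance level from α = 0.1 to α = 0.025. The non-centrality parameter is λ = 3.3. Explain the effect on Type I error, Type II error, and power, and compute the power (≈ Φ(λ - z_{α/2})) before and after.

Decreasing α from 0.1 to 0.025:
• Type I error rate decreases (α is the Type I rate by definition).
• Critical value moves from z_{α/2} = 1.645 to 2.241, so power = Φ(λ - z_{α/2}) goes from Φ(3.3 - 1.645) = 0.951 to Φ(3.3 - 2.241) = 0.855.
• Type II error rate β = 1 - power therefore increases (0.049 → 0.145).
Appropriate when false positives are costly — here, convicting an innocent person.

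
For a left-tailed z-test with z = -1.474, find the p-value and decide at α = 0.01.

p = P(Z < -1.474) = Φ(-1.474) ≈ 0.0702. Since p ≥ 0.01, fail to reject H₀ (not significant) at α = 0.01.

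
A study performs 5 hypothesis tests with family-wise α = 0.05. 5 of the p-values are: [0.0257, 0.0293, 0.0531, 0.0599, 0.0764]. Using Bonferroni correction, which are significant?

Bonferroni α = 0.05/5 = 0.01. None of the given p-values are significant.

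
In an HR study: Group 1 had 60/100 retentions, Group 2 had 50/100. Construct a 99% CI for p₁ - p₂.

p̂₁ = 0.6, p̂₂ = 0.5. Difference = 0.1. CI = (-0.08, 0.28)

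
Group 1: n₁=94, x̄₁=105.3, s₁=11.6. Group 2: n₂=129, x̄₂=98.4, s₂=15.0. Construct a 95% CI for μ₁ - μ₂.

Difference = 6.9. SE = √(11.6²/94 + 15.0²/129) = 1.782. CI = (3.41, 10.39)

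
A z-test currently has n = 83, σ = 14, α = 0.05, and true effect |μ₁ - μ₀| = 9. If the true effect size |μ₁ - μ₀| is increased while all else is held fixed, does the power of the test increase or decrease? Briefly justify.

Power increases: a larger true effect increases the non-centrality λ = |μ₁ - μ₀|/(σ/√n).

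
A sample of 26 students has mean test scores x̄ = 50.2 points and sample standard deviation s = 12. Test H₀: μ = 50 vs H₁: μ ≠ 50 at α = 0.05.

t = (x̄ - μ₀)/(s/√n) = (50.2 - 50)/(12/√26) = 0.085. df = 25, critical t = ±2.06. Fail to reject H₀.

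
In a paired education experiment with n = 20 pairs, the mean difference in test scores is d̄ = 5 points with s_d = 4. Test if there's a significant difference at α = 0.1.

t = d̄/(s_d/√n) = 5/(4/√20) = 5.59. df = 19, critical t = ±1.729. Reject H₀.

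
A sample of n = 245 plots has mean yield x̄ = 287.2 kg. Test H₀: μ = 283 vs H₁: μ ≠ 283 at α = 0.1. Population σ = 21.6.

z = (x̄ - μ₀)/(σ/√n) = (287.2 - 283)/(21.6/√245) = 3.044. Critical value: ±1.645. Since |3.044| > 1.645, Reject H₀.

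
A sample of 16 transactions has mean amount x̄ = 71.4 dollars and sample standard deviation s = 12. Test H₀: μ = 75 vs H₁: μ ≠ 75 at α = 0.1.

t = (x̄ - μ₀)/(s/√n) = (71.4 - 75)/(12/√16) = -1.2. df = 15, critical t = ±1.753. Fail to reject H₀.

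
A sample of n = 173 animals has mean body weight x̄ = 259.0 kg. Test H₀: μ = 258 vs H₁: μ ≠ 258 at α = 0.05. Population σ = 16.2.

z = (x̄ - μ₀)/(σ/√n) = (259.0 - 258)/(16.2/√173) = 0.812. Critical value: ±1.96. Since |0.812| ≤ 1.96, Fail to reject H₀.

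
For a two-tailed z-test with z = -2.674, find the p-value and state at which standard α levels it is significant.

p = 2·P(Z > |-2.674|) = 2·(1 - Φ(2.674)) ≈ 0.0075. Significant at α = 0.1; Significant at α = 0.05; Significant at α = 0.01.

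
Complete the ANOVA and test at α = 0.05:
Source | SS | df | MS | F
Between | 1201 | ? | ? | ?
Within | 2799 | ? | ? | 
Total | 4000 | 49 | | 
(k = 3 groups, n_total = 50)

df_between = 2, df_within = 47. MS_between = 600.5, MS_within = 59.55. F = 10.083, F_crit ≈ 3.195. Reject H₀.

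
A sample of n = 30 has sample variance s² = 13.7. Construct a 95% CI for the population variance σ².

df = 29. χ²_{0.025} = 45.722, χ²_{0.975} = 16.047. CI for σ² = ((n-1)s²/χ²_{α/2}, (n-1)s²/χ²_{1-α/2}) = (29·13.7/45.722, 29·13.7/16.047) = (8.69, 24.76)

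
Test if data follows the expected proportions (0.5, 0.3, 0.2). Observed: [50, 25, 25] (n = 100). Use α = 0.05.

Expected: [50.0, 30.0, 20.0]. χ² = 2.083. df = 2, critical = 5.991. Fail to reject H₀.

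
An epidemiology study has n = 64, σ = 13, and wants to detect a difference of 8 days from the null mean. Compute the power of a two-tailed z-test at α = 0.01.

SE = σ/√n = 13/√64 = 1.625. Non-centrality λ = d/SE = 8/1.625 = 4.923. Power ≈ Φ(λ - z_{α/2}) = Φ(4.923 - 2.576) = Φ(2.347) = 0.991.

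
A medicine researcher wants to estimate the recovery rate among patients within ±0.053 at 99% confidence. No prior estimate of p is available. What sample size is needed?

Conservative approach: use p = 0.5 (maximizes p(1-p) = 0.25). n = z²(0.25)/E² = 2.576²×0.25/0.053² = 590.6 → n = 591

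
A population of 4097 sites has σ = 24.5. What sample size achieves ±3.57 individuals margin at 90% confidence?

Without FPC: n₀ = (1.645×24.5/3.57)² = 127.446. With FPC: n = n₀N/(n₀+N-1) = 123.6 → n = 124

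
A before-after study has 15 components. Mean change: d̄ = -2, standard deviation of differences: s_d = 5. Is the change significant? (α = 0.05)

t = d̄/(s_d/√n) = -2/(5/√15) = -1.549. df = 14, critical t = ±2.145. Fail to reject H₀.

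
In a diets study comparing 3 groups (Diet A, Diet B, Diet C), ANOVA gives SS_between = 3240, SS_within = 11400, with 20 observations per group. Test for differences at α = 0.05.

df_between = 2, df_within = 57. F = MS_between/MS_within = 1620.0/200.0 = 8.1. F_crit ≈ 3.159. Reject H₀. At least one mean differs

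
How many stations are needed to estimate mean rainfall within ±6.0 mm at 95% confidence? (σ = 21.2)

n = (z*σ/E)² = (1.96×21.2/6.0)² = 48.0 → n = 48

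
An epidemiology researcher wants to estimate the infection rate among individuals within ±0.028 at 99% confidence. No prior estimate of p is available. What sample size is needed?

Conservative approach: use p = 0.5 (maximizes p(1-p) = 0.25). n = z²(0.25)/E² = 2.576²×0.25/0.028² = 2116.0 → n = 2116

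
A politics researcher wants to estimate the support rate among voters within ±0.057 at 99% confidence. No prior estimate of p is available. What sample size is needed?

Conservative approach: use p = 0.5 (maximizes p(1-p) = 0.25). n = z²(0.25)/E² = 2.576²×0.25/0.057² = 510.6 → n = 511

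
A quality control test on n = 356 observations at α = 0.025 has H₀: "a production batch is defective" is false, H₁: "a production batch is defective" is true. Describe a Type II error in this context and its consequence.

Type II error: failing to reject H₀ when it is false — concluding that a production batch is defective is not supported when in fact it is. Consequence: shipping a defective batch — faulty products reach customers.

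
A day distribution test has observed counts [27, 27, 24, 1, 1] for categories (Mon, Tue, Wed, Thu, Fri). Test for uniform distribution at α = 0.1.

Expected = 16 each. χ² = Σ(O-E)²/E = 47.25. df = 4, critical value = 7.779. Reject H₀.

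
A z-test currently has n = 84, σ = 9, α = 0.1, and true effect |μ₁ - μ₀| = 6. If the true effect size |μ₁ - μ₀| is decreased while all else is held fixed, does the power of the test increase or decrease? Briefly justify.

Power decreases: a smaller true effect decreases the non-centrality λ = |μ₁ - μ₀|/(σ/√n).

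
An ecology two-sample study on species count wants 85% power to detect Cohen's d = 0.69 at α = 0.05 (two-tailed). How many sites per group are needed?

z_{α/2} = 1.96, z_β = Φ⁻¹(0.85) = 1.036. For medium effect (d = 0.69): n per group = 2(z_{α/2} + z_β)²/d² = 2(1.96 + 1.036)²/0.69² = 37.7 → 38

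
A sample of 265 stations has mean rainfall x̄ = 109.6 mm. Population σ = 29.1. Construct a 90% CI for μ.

CI = x̄ ± z*(σ/√n) = 109.6 ± 1.645(29.1/√265) = 109.6 ± 2.94 = (106.66, 112.54)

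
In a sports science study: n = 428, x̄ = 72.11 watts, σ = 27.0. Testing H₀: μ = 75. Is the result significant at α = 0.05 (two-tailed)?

z = (72.11 - 75)/(27.0/√428) = -2.214. Since |z| > 1.96, significant at α = 0.05.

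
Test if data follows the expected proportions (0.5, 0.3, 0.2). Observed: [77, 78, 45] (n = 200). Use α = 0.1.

Expected: [100.0, 60.0, 40.0]. χ² = 11.315. df = 2, critical = 4.605. Reject H₀.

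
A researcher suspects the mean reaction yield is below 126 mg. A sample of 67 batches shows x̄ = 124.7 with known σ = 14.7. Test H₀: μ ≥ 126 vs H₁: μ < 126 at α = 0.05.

z = -0.724. Critical value: -1.645. Fail to reject H₀.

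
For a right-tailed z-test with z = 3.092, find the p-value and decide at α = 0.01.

p = P(Z > 3.092) = 1 - Φ(3.092) ≈ 0.001. Since p < 0.01, reject H₀ (significant) at α = 0.01.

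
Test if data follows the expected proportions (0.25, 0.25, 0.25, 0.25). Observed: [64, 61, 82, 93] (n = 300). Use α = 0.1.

Expected: [75.0, 75.0, 75.0, 75.0]. χ² = 9.2. df = 3, critical = 6.251. Reject H₀.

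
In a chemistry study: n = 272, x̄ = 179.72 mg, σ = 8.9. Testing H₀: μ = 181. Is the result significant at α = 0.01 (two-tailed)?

z = (179.72 - 181)/(8.9/√272) = -2.372. Since |z| ≤ 2.576, not significant at α = 0.01.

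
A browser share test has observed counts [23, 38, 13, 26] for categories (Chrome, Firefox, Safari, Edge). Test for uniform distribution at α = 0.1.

Expected = 25 each. χ² = Σ(O-E)²/E = 12.72. df = 3, critical value = 6.251. Reject H₀.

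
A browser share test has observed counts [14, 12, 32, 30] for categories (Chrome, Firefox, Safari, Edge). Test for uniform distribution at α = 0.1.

Expected = 22 each. χ² = Σ(O-E)²/E = 14.909. df = 3, critical value = 6.251. Reject H₀.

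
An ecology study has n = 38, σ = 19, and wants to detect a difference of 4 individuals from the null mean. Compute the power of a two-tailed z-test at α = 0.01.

SE = σ/√n = 19/√38 = 3.082. Non-centrality λ = d/SE = 4/3.082 = 1.298. Power ≈ Φ(λ - z_{α/2}) = Φ(1.298 - 2.576) = Φ(-1.278) = 0.101.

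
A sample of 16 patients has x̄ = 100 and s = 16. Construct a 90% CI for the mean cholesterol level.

CI = x̄ ± t*(s/√n) = 100 ± 1.753(16/√16) = (92.99, 107.01)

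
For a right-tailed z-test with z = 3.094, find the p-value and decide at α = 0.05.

p = P(Z > 3.094) = 1 - Φ(3.094) ≈ 0.001. Since p < 0.05, reject H₀ (significant) at α = 0.05.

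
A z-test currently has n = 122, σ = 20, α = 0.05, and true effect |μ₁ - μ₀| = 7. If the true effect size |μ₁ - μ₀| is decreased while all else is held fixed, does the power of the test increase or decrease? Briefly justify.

Power decreases: a smaller true effect decreases the non-centrality λ = |μ₁ - μ₀|/(σ/√n).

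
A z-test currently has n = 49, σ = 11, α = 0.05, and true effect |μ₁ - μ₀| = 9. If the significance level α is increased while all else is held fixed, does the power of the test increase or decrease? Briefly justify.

Power increases: a larger α lowers the critical value, so more of the H₁ sampling distribution falls in the rejection region.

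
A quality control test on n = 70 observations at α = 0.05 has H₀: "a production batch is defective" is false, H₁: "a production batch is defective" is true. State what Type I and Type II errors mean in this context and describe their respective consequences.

Type I (false positive): concluding that a production batch is defective when it is not — scrapping a good batch — wasted material and cost for no reason. Type II (false negative): failing to conclude that a production batch is defective when it is — shipping a defective batch — faulty products reach customers. Which is costlier depends on domain priorities and is a judgement call rather than a statistical fact.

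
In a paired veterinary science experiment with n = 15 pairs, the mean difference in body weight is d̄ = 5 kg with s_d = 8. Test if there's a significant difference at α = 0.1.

t = d̄/(s_d/√n) = 5/(8/√15) = 2.421. df = 14, critical t = ±1.761. Reject H₀.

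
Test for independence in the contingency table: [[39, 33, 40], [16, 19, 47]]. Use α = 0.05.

χ² = 9.54. df = 2, critical = 5.991. Reject H₀. Variables are dependent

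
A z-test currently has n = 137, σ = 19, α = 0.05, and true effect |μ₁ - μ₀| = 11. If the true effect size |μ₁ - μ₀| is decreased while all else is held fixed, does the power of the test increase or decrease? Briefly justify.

Power decreases: a smaller true effect decreases the non-centrality λ = |μ₁ - μ₀|/(σ/√n).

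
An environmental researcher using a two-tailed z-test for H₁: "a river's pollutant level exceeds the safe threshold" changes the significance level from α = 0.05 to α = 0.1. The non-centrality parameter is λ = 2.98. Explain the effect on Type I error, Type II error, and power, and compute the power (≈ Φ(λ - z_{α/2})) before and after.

Increasing α from 0.05 to 0.1:
• Type I error rate increases (α is the Type I rate by definition).
• Critical value moves from z_{α/2} = 1.96 to 1.645, so power = Φ(λ - z_{α/2}) goes from Φ(2.98 - 1.96) = 0.846 to Φ(2.98 - 1.645) = 0.909.
• Type II error rate β = 1 - power therefore decreases (0.154 → 0.091).
Appropriate when false negatives are costly — here, allowing unsafe pollution to continue.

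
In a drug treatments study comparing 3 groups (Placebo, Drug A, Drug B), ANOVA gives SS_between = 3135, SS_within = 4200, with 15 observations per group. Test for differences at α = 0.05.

df_between = 2, df_within = 42. F = MS_between/MS_within = 1567.5/100.0 = 15.675. F_crit ≈ 3.22. Reject H₀. At least one mean differs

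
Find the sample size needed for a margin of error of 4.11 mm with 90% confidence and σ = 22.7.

n = (z*σ/E)² = (1.645×22.7/4.11)² = 82.5 → n = 83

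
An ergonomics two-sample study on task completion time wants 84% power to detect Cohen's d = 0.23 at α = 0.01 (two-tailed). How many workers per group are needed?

z_{α/2} = 2.576, z_β = Φ⁻¹(0.84) = 0.994. For small effect (d = 0.23): n per group = 2(z_{α/2} + z_β)²/d² = 2(2.576 + 0.994)²/0.23² = 481.8 → 482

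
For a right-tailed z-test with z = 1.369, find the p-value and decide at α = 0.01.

p = P(Z > 1.369) = 1 - Φ(1.369) ≈ 0.0855. Since p ≥ 0.01, fail to reject H₀ (not significant) at α = 0.01.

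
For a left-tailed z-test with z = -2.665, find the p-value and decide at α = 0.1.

p = P(Z < -2.665) = Φ(-2.665) ≈ 0.0038. Since p < 0.1, reject H₀ (significant) at α = 0.1.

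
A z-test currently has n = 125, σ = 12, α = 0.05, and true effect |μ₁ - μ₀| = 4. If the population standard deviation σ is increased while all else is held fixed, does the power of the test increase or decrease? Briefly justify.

Power decreases: a larger σ inflates the standard error σ/√n, pulling the sampling distribution under H₁ back toward the critical value.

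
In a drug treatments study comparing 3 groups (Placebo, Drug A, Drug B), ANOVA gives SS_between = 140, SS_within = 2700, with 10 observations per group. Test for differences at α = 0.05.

df_between = 2, df_within = 27. F = MS_between/MS_within = 70.0/100.0 = 0.7. F_crit ≈ 3.354. Fail to reject H₀.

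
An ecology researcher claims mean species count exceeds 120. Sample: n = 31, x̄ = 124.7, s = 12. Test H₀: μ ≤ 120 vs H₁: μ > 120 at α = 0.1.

t = (124.7 - 120)/(12/√31) = 2.181, df = 30. Critical t = 1.31. Reject H₀.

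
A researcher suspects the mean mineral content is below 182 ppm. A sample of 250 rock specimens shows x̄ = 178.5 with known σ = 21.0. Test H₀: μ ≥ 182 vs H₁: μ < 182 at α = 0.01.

z = -2.635. Critical value: -2.33. Reject H₀.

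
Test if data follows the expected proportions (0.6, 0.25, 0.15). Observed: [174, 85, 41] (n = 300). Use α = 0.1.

Expected: [180.0, 75.0, 45.0]. χ² = 1.889. df = 2, critical = 4.605. Fail to reject H₀.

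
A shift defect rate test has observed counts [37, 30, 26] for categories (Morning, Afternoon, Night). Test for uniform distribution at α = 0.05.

Expected = 31 each. χ² = Σ(O-E)²/E = 2.0. df = 2, critical value = 5.991. Fail to reject H₀.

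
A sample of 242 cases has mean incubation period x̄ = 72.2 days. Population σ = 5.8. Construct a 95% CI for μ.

CI = x̄ ± z*(σ/√n) = 72.2 ± 1.96(5.8/√242) = 72.2 ± 0.73 = (71.47, 72.93)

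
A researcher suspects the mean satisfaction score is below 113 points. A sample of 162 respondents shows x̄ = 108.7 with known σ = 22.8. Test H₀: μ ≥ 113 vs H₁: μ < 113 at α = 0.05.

z = -2.4. Critical value: -1.645. Reject H₀.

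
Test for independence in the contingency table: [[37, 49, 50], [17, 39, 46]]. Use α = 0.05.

χ² = 3.934. df = 2, critical = 5.991. Fail to reject H₀. No evidence of dependence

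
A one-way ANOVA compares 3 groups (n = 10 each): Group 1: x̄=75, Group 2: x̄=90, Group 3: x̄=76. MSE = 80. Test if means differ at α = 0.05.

Grand mean = 80.33. SS_between = 1406.67, MS_between = 703.33. F = 8.792, F_crit ≈ 3.354. Reject H₀.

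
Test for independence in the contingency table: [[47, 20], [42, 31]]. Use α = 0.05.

χ² = 2.401. df = 1, critical = 3.841. Fail to reject H₀. No evidence of dependence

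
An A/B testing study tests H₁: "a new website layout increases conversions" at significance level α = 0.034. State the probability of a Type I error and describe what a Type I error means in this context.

P(Type I error) = α = 0.034. A Type I error is rejecting H₀ when H₀ is actually true (false positive) — here, concluding that a new website layout increases conversions when in fact this is not the case. Consequence: rolling out a layout that doesn't actually help — wasted engineering effort.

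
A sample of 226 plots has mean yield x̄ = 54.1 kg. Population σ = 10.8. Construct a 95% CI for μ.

CI = x̄ ± z*(σ/√n) = 54.1 ± 1.96(10.8/√226) = 54.1 ± 1.41 = (52.69, 55.51)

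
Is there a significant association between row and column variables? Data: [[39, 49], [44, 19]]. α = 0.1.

χ² = 9.662. df = 1, critical = 2.706. Reject H₀. Variables are dependent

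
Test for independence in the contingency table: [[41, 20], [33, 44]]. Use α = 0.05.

χ² = 8.119. df = 1, critical = 3.841. Reject H₀. Variables are dependent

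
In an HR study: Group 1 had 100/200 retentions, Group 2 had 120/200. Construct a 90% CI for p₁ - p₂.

p̂₁ = 0.5, p̂₂ = 0.6. Difference = -0.1. CI = (-0.181, -0.019)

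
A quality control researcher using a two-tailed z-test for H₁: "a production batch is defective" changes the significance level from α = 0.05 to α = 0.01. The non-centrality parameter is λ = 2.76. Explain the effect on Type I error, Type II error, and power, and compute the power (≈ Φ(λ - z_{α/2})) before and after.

Decreasing α from 0.05 to 0.01:
• Type I error rate decreases (α is the Type I rate by definition).
• Critical value moves from z_{α/2} = 1.96 to 2.576, so power = Φ(λ - z_{α/2}) goes from Φ(2.76 - 1.96) = 0.788 to Φ(2.76 - 2.576) = 0.573.
• Type II error rate β = 1 - power therefore increases (0.212 → 0.427).
Appropriate when false positives are costly — here, scrapping a good batch — wasted material and cost for no reason.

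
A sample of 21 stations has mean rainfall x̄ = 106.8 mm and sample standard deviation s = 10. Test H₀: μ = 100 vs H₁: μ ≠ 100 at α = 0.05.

t = (x̄ - μ₀)/(s/√n) = (106.8 - 100)/(10/√21) = 3.116. df = 20, critical t = ±2.086. Reject H₀.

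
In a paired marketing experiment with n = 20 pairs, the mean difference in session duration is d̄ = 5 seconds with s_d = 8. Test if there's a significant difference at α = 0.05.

t = d̄/(s_d/√n) = 5/(8/√20) = 2.795. df = 19, critical t = ±2.093. Reject H₀.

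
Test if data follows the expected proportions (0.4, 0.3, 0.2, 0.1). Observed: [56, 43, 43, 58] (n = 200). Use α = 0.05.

Expected: [80.0, 60.0, 40.0, 20.0]. χ² = 84.442. df = 3, critical = 7.815. Reject H₀.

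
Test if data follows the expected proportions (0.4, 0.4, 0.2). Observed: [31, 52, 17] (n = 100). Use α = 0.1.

Expected: [40.0, 40.0, 20.0]. χ² = 6.075. df = 2, critical = 4.605. Reject H₀.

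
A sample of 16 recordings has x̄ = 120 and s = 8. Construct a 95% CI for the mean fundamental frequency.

CI = x̄ ± t*(s/√n) = 120 ± 2.131(8/√16) = (115.74, 124.26)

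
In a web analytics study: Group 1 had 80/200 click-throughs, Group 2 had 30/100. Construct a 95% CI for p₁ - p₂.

p̂₁ = 0.4, p̂₂ = 0.3. Difference = 0.1. CI = (-0.013, 0.213)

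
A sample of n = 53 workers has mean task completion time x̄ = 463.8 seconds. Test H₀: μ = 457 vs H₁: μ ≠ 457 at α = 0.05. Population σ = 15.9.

z = (x̄ - μ₀)/(σ/√n) = (463.8 - 457)/(15.9/√53) = 3.114. Critical value: ±1.96. Since |3.114| > 1.96, Reject H₀.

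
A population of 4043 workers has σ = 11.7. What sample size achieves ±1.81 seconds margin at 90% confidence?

Without FPC: n₀ = (1.645×11.7/1.81)² = 113.07. With FPC: n = n₀N/(n₀+N-1) = 110.02 → n = 111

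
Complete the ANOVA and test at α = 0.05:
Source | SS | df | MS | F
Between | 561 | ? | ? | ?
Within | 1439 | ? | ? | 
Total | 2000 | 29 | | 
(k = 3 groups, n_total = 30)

df_between = 2, df_within = 27. MS_between = 280.5, MS_within = 53.3. F = 5.263, F_crit ≈ 3.354. Reject H₀.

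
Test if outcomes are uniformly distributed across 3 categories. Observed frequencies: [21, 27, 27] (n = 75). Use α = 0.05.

Expected = 25 each. χ² = Σ(O-E)²/E = 0.96. df = 2, critical value = 5.991. Fail to reject H₀.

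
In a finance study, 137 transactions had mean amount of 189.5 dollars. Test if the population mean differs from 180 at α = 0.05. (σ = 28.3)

z = (x̄ - μ₀)/(σ/√n) = (189.5 - 180)/(28.3/√137) = 3.929. Critical value: ±1.96. Since |3.929| > 1.96, Reject H₀.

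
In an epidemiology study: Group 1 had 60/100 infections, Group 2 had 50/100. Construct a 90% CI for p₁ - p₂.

p̂₁ = 0.6, p̂₂ = 0.5. Difference = 0.1. CI = (-0.015, 0.215)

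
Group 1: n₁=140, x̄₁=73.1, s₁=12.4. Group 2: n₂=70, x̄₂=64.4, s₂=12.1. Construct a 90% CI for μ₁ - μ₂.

Difference = 8.7. SE = √(12.4²/140 + 12.1²/70) = 1.786. CI = (5.76, 11.64)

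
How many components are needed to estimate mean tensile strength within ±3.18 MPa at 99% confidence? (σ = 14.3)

n = (z*σ/E)² = (2.576×14.3/3.18)² = 134.2 → n = 135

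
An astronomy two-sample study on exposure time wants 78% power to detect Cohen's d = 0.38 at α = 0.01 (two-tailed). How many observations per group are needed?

z_{α/2} = 2.576, z_β = Φ⁻¹(0.78) = 0.772. For small effect (d = 0.38): n per group = 2(z_{α/2} + z_β)²/d² = 2(2.576 + 0.772)²/0.38² = 155.3 → 156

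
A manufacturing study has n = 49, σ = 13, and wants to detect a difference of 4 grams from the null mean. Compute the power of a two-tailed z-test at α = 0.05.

SE = σ/√n = 13/√49 = 1.857. Non-centrality λ = d/SE = 4/1.857 = 2.154. Power ≈ Φ(λ - z_{α/2}) = Φ(2.154 - 1.96) = Φ(0.194) = 0.577.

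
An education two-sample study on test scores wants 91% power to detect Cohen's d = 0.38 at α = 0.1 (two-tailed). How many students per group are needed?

z_{α/2} = 1.645, z_β = Φ⁻¹(0.91) = 1.341. For small effect (d = 0.38): n per group = 2(z_{α/2} + z_β)²/d² = 2(1.645 + 1.341)²/0.38² = 123.5 → 124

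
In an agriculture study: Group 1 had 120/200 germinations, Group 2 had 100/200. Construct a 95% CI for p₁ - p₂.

p̂₁ = 0.6, p̂₂ = 0.5. Difference = 0.1. CI = (0.003, 0.197)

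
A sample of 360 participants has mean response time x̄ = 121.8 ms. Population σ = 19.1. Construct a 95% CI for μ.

CI = x̄ ± z*(σ/√n) = 121.8 ± 1.96(19.1/√360) = 121.8 ± 1.97 = (119.83, 123.77)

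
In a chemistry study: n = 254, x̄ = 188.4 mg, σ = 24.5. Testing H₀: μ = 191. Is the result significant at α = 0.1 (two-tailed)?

z = (188.4 - 191)/(24.5/√254) = -1.691. Since |z| > 1.645, significant at α = 0.1.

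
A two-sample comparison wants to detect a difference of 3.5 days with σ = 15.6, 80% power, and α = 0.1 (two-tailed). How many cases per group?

n per group = 2(z_α/2 + z_β)²σ²/d² = 2×(1.645 + 0.84)²×15.6²/3.5² = 245.4 → n = 246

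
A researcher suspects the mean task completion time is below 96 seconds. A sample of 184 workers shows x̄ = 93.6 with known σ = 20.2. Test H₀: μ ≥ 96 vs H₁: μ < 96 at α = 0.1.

z = -1.612. Critical value: -1.28. Reject H₀.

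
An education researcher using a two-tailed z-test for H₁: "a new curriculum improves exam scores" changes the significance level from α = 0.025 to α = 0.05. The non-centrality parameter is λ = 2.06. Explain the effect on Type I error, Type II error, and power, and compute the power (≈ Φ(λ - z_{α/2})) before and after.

Increasing α from 0.025 to 0.05:
• Type I error rate increases (α is the Type I rate by definition).
• Critical value moves from z_{α/2} = 2.241 to 1.96, so power = Φ(λ - z_{α/2}) goes from Φ(2.06 - 2.241) = 0.428 to Φ(2.06 - 1.96) = 0.54.
• Type II error rate β = 1 - power therefore decreases (0.572 → 0.46).
Appropriate when false negatives are costly — here, keeping the old curriculum when the new one would have helped students.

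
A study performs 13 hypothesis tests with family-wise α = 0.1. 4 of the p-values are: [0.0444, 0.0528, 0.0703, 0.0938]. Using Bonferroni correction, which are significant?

Bonferroni α = 0.1/13 = 0.00769. None of the given p-values are significant.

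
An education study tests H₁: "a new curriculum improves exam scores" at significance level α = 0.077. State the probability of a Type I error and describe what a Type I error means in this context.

P(Type I error) = α = 0.077. A Type I error is rejecting H₀ when H₀ is actually true (false positive) — here, concluding that a new curriculum improves exam scores when in fact this is not the case. Consequence: adopting a curriculum that gives no real benefit — disruption for nothing.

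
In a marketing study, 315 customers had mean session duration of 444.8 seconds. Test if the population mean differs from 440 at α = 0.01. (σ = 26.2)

z = (x̄ - μ₀)/(σ/√n) = (444.8 - 440)/(26.2/√315) = 3.252. Critical value: ±2.576. Since |3.252| > 2.576, Reject H₀.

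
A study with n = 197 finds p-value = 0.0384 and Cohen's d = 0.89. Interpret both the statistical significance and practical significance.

Statistically significant (p = 0.0384 < 0.05). Cohen's d = 0.89 indicates a large effect size. Both statistical and practical significance should be considered.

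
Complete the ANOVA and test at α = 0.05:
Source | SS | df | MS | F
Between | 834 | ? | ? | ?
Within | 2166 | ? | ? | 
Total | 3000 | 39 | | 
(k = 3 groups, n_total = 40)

df_between = 2, df_within = 37. MS_between = 417.0, MS_within = 58.54. F = 7.123, F_crit ≈ 3.252. Reject H₀.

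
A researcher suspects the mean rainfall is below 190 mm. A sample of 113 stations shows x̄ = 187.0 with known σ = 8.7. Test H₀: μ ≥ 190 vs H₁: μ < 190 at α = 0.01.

z = -3.666. Critical value: -2.33. Reject H₀.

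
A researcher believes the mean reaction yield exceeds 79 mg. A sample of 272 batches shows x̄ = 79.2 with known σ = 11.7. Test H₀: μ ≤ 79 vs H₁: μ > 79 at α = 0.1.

z = 0.282. Critical value: 1.28. Fail to reject H₀.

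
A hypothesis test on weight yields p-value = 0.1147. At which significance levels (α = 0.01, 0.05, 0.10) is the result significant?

p = 0.1147. Not significant at any of the given levels.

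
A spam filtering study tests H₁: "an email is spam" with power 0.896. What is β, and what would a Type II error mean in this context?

β = 1 - power = 1 - 0.896 = 0.104. A Type II error is failing to reject H₀ when H₀ is false (false negative) — here, failing to conclude that an email is spam when in fact it is true. Consequence: a spam email lands in the inbox.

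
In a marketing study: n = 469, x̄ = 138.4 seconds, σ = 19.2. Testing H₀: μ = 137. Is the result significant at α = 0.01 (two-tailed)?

z = (138.4 - 137)/(19.2/√469) = 1.579. Since |z| ≤ 2.576, not significant at α = 0.01.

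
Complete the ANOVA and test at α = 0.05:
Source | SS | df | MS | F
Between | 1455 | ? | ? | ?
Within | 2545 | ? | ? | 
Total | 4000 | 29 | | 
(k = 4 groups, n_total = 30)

df_between = 3, df_within = 26. MS_between = 485.0, MS_within = 97.88. F = 4.955, F_crit ≈ 2.975. Reject H₀.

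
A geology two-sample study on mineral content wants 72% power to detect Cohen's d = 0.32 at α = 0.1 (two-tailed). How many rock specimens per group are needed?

z_{α/2} = 1.645, z_β = Φ⁻¹(0.72) = 0.583. For small effect (d = 0.32): n per group = 2(z_{α/2} + z_β)²/d² = 2(1.645 + 0.583)²/0.32² = 97.0 → 97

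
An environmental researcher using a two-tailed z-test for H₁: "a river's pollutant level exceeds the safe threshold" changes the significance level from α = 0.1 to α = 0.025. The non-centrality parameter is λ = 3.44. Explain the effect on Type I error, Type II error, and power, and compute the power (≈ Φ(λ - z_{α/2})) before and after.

Decreasing α from 0.1 to 0.025:
• Type I error rate decreases (α is the Type I rate by definition).
• Critical value moves from z_{α/2} = 1.645 to 2.241, so power = Φ(λ - z_{α/2}) goes from Φ(3.44 - 1.645) = 0.964 to Φ(3.44 - 2.241) = 0.885.
• Type II error rate β = 1 - power therefore increases (0.036 → 0.115).
Appropriate when false positives are costly — here, shutting down a compliant factory unnecessarily.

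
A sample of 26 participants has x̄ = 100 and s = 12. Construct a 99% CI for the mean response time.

CI = x̄ ± t*(s/√n) = 100 ± 2.787(12/√26) = (93.44, 106.56)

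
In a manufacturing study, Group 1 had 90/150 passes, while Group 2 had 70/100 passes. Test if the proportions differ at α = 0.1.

p̂₁ = 0.6, p̂₂ = 0.7, pooled p̂ = 0.64. z = -1.614. Critical: ±1.645. Fail to reject H₀.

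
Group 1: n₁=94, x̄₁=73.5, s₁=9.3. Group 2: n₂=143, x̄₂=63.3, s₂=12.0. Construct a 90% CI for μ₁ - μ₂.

Difference = 10.2. SE = √(9.3²/94 + 12.0²/143) = 1.388. CI = (7.92, 12.48)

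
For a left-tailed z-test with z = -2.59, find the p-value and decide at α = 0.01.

p = P(Z < -2.59) = Φ(-2.59) ≈ 0.0048. Since p < 0.01, reject H₀ (significant) at α = 0.01.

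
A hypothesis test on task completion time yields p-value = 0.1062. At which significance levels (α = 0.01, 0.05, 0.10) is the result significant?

p = 0.1062. Not significant at any of the given levels.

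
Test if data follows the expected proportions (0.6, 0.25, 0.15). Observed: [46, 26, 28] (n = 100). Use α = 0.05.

Expected: [60.0, 25.0, 15.0]. χ² = 14.573. df = 2, critical = 5.991. Reject H₀.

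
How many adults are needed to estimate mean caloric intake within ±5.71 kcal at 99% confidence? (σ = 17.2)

n = (z*σ/E)² = (2.576×17.2/5.71)² = 60.2 → n = 61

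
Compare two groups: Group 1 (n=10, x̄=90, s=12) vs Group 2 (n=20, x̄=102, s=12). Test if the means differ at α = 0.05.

Pooled sp = 12.0. t = -2.582, df = 28. Critical t = ±2.048. Reject H₀.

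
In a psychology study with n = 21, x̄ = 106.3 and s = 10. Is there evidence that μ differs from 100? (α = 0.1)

t = (x̄ - μ₀)/(s/√n) = (106.3 - 100)/(10/√21) = 2.887. df = 20, critical t = ±1.725. Reject H₀.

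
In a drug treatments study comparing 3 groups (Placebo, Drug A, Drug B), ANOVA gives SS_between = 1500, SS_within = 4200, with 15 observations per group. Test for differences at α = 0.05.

df_between = 2, df_within = 42. F = MS_between/MS_within = 750.0/100.0 = 7.5. F_crit ≈ 3.22. Reject H₀. At least one mean differs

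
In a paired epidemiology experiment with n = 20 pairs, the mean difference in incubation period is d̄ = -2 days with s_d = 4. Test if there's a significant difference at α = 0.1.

t = d̄/(s_d/√n) = -2/(4/√20) = -2.236. df = 19, critical t = ±1.729. Reject H₀.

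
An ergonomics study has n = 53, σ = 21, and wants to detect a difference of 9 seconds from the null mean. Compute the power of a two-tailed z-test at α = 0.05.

SE = σ/√n = 21/√53 = 2.885. Non-centrality λ = d/SE = 9/2.885 = 3.12. Power ≈ Φ(λ - z_{α/2}) = Φ(3.12 - 1.96) = Φ(1.16) = 0.877.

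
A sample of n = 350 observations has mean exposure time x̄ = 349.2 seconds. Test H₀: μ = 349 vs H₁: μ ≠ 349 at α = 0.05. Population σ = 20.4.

z = (x̄ - μ₀)/(σ/√n) = (349.2 - 349)/(20.4/√350) = 0.183. Critical value: ±1.96. Since |0.183| ≤ 1.96, Fail to reject H₀.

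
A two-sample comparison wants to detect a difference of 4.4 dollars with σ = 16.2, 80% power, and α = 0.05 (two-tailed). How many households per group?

n per group = 2(z_α/2 + z_β)²σ²/d² = 2×(1.96 + 0.84)²×16.2²/4.4² = 212.6 → n = 213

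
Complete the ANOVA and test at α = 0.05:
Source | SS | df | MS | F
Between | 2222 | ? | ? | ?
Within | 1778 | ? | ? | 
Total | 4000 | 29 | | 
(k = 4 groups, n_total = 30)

df_between = 3, df_within = 26. MS_between = 740.67, MS_within = 68.38. F = 10.831, F_crit ≈ 2.975. Reject H₀.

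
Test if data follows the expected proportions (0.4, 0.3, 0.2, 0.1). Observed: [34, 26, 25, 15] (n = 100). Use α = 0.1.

Expected: [40.0, 30.0, 20.0, 10.0]. χ² = 5.183. df = 3, critical = 6.251. Fail to reject H₀.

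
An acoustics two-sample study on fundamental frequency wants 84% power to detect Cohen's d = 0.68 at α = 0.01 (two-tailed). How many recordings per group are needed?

z_{α/2} = 2.576, z_β = Φ⁻¹(0.84) = 0.994. For medium effect (d = 0.68): n per group = 2(z_{α/2} + z_β)²/d² = 2(2.576 + 0.994)²/0.68² = 55.1 → 56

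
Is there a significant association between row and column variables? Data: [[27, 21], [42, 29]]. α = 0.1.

χ² = 0.099. df = 1, critical = 2.706. Fail to reject H₀. No evidence of dependence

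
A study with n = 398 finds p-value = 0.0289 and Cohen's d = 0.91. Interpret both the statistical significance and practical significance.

Statistically significant (p = 0.0289 < 0.05). Cohen's d = 0.91 indicates a large effect size. Both statistical and practical significance should be considered.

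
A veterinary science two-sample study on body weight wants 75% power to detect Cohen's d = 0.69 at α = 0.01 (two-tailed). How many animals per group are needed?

z_{α/2} = 2.576, z_β = Φ⁻¹(0.75) = 0.674. For medium effect (d = 0.69): n per group = 2(z_{α/2} + z_β)²/d² = 2(2.576 + 0.674)²/0.69² = 44.4 → 45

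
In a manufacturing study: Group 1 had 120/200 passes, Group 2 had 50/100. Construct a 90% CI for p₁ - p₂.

p̂₁ = 0.6, p̂₂ = 0.5. Difference = 0.1. CI = (-0.0, 0.2)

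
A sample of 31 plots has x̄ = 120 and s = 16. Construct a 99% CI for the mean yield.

CI = x̄ ± t*(s/√n) = 120 ± 2.75(16/√31) = (112.1, 127.9)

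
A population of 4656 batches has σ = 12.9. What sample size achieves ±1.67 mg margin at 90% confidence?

Without FPC: n₀ = (1.645×12.9/1.67)² = 161.465. With FPC: n = n₀N/(n₀+N-1) = 156.1 → n = 157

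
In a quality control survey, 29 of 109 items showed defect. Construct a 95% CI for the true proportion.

p̂ = 0.266. CI = p̂ ± z*√(p̂(1-p̂)/n) = (0.183, 0.349)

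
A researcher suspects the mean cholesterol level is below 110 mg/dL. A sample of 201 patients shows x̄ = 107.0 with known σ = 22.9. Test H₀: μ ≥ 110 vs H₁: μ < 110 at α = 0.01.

z = -1.857. Critical value: -2.33. Fail to reject H₀.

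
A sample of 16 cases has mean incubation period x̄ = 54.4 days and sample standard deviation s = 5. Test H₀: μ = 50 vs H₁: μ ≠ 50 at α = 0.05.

t = (x̄ - μ₀)/(s/√n) = (54.4 - 50)/(5/√16) = 3.52. df = 15, critical t = ±2.131. Reject H₀.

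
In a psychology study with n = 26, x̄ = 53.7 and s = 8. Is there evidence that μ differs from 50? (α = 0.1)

t = (x̄ - μ₀)/(s/√n) = (53.7 - 50)/(8/√26) = 2.358. df = 25, critical t = ±1.708. Reject H₀.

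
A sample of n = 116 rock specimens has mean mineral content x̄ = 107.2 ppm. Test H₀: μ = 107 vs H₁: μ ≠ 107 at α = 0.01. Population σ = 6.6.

z = (x̄ - μ₀)/(σ/√n) = (107.2 - 107)/(6.6/√116) = 0.326. Critical value: ±2.576. Since |0.326| ≤ 2.576, Fail to reject H₀.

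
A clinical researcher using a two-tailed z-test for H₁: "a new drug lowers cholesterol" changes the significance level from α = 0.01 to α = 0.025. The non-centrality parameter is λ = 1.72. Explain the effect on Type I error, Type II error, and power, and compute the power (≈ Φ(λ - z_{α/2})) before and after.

Increasing α from 0.01 to 0.025:
• Type I error rate increases (α is the Type I rate by definition).
• Critical value moves from z_{α/2} = 2.576 to 2.241, so power = Φ(λ - z_{α/2}) goes from Φ(1.72 - 2.576) = 0.196 to Φ(1.72 - 2.241) = 0.301.
• Type II error rate β = 1 - power therefore decreases (0.804 → 0.699).
Appropriate when false negatives are costly — here, shelving an effective drug — patients miss out on a treatment that would have helped.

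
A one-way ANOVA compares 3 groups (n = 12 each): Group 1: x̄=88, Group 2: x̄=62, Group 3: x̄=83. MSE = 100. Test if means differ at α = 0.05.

Grand mean = 77.67. SS_between = 4568.0, MS_between = 2284.0. F = 22.84, F_crit ≈ 3.285. Reject H₀.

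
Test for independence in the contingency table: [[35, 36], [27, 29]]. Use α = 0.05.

χ² = 0.015. df = 1, critical = 3.841. Fail to reject H₀. No evidence of dependence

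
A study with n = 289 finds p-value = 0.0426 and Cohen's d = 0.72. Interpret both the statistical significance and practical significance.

Statistically significant (p = 0.0426 < 0.05). Cohen's d = 0.72 indicates a medium effect size. Both statistical and practical significance should be considered.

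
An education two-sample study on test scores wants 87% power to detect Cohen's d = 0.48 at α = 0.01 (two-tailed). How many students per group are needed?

z_{α/2} = 2.576, z_β = Φ⁻¹(0.87) = 1.126. For small effect (d = 0.48): n per group = 2(z_{α/2} + z_β)²/d² = 2(2.576 + 1.126)²/0.48² = 119.0 → 119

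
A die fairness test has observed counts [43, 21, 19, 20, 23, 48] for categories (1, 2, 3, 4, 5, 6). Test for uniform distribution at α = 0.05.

Expected = 29 each. χ² = Σ(O-E)²/E = 28.897. df = 5, critical value = 11.07. Reject H₀.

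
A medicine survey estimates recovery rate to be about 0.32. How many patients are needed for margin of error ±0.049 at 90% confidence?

n = z²p(1-p)/E² = 1.645²×0.32×0.68/0.049² = 245.2 → n = 246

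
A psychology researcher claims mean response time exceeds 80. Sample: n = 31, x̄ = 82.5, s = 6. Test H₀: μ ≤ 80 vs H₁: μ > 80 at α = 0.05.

t = (82.5 - 80)/(6/√31) = 2.32, df = 30. Critical t = 1.697. Reject H₀.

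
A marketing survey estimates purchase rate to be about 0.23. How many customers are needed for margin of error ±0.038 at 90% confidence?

n = z²p(1-p)/E² = 1.645²×0.23×0.77/0.038² = 331.9 → n = 332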